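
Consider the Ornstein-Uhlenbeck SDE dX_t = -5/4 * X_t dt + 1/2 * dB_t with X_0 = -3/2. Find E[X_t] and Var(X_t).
E[X_t] = -3*exp(-5*t/4)/2; Var(X_t) = 1/10 - exp(-5*t/2)/10

The OU SDE dX = -theta X dt + sigma dB admits the integrating factor exp(theta t): d(exp(theta t) X_t) = sigma exp(theta t) dB_t. Integrating from 0 to t:
  X_t = x_0 * exp(-theta t) + sigma * int_0^t exp(-theta (t-s)) dB_s.
The Itô integral has mean 0 and (by the Itô isometry) variance sigma^2 * int_0^t exp(-2 theta (t - s)) ds = sigma^2 * (1 - exp(-2 theta t)) / (2 theta).
With theta = 5/4, sigma = 1/2, x_0 = -3/2:
  E[X_t] = -3/2 * exp(-5/4 t) = -3*exp(-5*t/4)/2
  Var(X_t) = (1/2)^2 * (1 - exp(-2*5/4 t)) / (2 * 5/4) = 1/10 - exp(-5*t/2)/10.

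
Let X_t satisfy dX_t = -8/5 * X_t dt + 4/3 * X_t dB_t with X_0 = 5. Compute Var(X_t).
Var(X_t) = (25*exp(16*t/9) - 25)*exp(-16*t/5)

For GBM dX = mu X dt + sigma X dB with X_0 = x_0, apply Itô to Y = log X: dY = (mu - sigma^2/2) dt + sigma dB, so Y_t = log(x_0) + (mu - sigma^2/2) t + sigma B_t and hence X_t = x_0 * exp((mu - sigma^2/2) t + sigma B_t).
With mu = -8/5, sigma = 4/3, x_0 = 5, this gives:
  X_t = 5 * exp((-112/45) * t + (4/3) * B_t).
Since sigma*B_t ~ Normal(0, sigma^2 t), E[exp(sigma*B_t)] = exp(sigma^2 t / 2); so E[X_t] = x_0 * exp((mu - sigma^2/2) t) * exp(sigma^2 t / 2) = x_0 * exp(mu t) = 5*exp(-8*t/5).
Var(X_t) = E[X_t^2] - (E[X_t])^2 = x_0^2 * exp(2 mu t) * (exp(sigma^2 t) - 1) = (25*exp(16*t/9) - 25)*exp(-16*t/5).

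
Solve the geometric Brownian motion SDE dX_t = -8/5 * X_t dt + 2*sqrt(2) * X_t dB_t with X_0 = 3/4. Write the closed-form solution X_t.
X_t = 3/4 * exp((-28/5) * t + (2*sqrt(2)) * B_t)

For GBM dX = mu X dt + sigma X dB with X_0 = x_0, apply Itô to Y = log X: dY = (mu - sigma^2/2) dt + sigma dB, so Y_t = log(x_0) + (mu - sigma^2/2) t + sigma B_t and hence X_t = x_0 * exp((mu - sigma^2/2) t + sigma B_t).
With mu = -8/5, sigma = 2*sqrt(2), x_0 = 3/4, this gives:
  X_t = 3/4 * exp((-28/5) * t + (2*sqrt(2)) * B_t).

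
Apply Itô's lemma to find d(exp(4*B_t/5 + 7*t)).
d(exp(4*B_t/5 + 7*t)) = (183*exp(4*B_t/5 + 7*t)/25) dt + (4*exp(4*B_t/5 + 7*t)/5) dB_t

Itô's formula for f(t, x): d f(t, B_t) = (f_t + (1/2) f_xx) dt + f_x dB_t. Compute partials of f(t, x) = exp(7*t + 4*x/5):
  f_t(t,x)  = 7*exp(7*t + 4*x/5)
  f_x(t,x)  = 4*exp(7*t + 4*x/5)/5
  f_xx(t,x) = 16*exp(7*t + 4*x/5)/25
Assemble drift = f_t + (1/2) f_xx = 183*exp(7*t + 4*x/5)/25 and diffusion = f_x = 4*exp(7*t + 4*x/5)/5. Substituting x = B_t:
  d(exp(4*B_t/5 + 7*t)) = (183*exp(4*B_t/5 + 7*t)/25) dt + (4*exp(4*B_t/5 + 7*t)/5) dB_t.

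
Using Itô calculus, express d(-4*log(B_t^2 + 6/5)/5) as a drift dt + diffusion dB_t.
d(-4*log(B_t^2 + 6/5)/5) = (4*(5*B_t^2 - 6)/(5*B_t^2 + 6)^2) dt + (-8*B_t/(5*B_t^2 + 6)) dB_t

Itô's formula for f(B_t) gives d f(B_t) = f'(B_t) dB_t + (1/2) f''(B_t) dt. Compute derivatives of f(x) = -4*log(x^2 + 6/5)/5:
  f'(x)  = -8*x/(5*x^2 + 6)
  f''(x) = 8*(5*x^2 - 6)/(5*x^2 + 6)^2
Substitute x = B_t and multiply the f'' term by 1/2:
  drift     = (1/2) * (8*(5*x^2 - 6)/(5*x^2 + 6)^2) evaluated at B_t = 4*(5*B_t^2 - 6)/(5*B_t^2 + 6)^2
  diffusion = (-8*x/(5*x^2 + 6)) evaluated at B_t = -8*B_t/(5*B_t^2 + 6)
Therefore d(-4*log(B_t^2 + 6/5)/5) = (4*(5*B_t^2 - 6)/(5*B_t^2 + 6)^2) dt + (-8*B_t/(5*B_t^2 + 6)) dB_t.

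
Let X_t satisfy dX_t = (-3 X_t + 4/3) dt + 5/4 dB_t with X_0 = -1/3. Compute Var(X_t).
Var(X_t) = 25/96 - 25*exp(-6*t)/96

The variance V(t) = Var(X_t) satisfies V'(t) = 2 a V(t) + c^2 with V(0) = 0 (drift coefficient is linear in X, diffusion is constant). With a = -3, c = 5/4, the solution is
  V(t) = (c^2 / (2 a)) * (exp(2 a t) - 1)
       = ((5/4)^2 / (2*(-3))) * (exp((-6) t) - 1)
       = 25/96 - 25*exp(-6*t)/96.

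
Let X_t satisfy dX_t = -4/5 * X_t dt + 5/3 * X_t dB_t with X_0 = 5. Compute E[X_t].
E[X_t] = 5*exp(-4*t/5)

For GBM dX = mu X dt + sigma X dB with X_0 = x_0, apply Itô to Y = log X: dY = (mu - sigma^2/2) dt + sigma dB, so Y_t = log(x_0) + (mu - sigma^2/2) t + sigma B_t and hence X_t = x_0 * exp((mu - sigma^2/2) t + sigma B_t).
With mu = -4/5, sigma = 5/3, x_0 = 5, this gives:
  X_t = 5 * exp((-197/90) * t + (5/3) * B_t).
Since sigma*B_t ~ Normal(0, sigma^2 t), E[exp(sigma*B_t)] = exp(sigma^2 t / 2); so E[X_t] = x_0 * exp((mu - sigma^2/2) t) * exp(sigma^2 t / 2) = x_0 * exp(mu t) = 5*exp(-4*t/5).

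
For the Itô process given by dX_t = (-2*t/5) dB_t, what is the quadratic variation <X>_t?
<X>_t = 4*t^3/75

For an Itô process dX_t = a(t) dt + b(t) dB_t, the quadratic variation is <X>_t = int_0^t b(s)^2 ds (the drift term does not contribute). Here b(s) = -2*s/5, so
  b(s)^2 = 4*s^2/25.
Integrating from 0 to t:
  <X>_t = int_0^t (4*s^2/25) ds = 4*t^3/75.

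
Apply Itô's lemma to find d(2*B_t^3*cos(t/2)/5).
d(2*B_t^3*cos(t/2)/5) = (B_t*(-B_t^2*sin(t/2) + 6*cos(t/2))/5) dt + (6*B_t^2*cos(t/2)/5) dB_t

Itô's formula for f(t, x): d f(t, B_t) = (f_t + (1/2) f_xx) dt + f_x dB_t. Compute partials of f(t, x) = 2*x^3*cos(t/2)/5:
  f_t(t,x)  = -x^3*sin(t/2)/5
  f_x(t,x)  = 6*x^2*cos(t/2)/5
  f_xx(t,x) = 12*x*cos(t/2)/5
Assemble drift = f_t + (1/2) f_xx = x*(-x^2*sin(t/2) + 6*cos(t/2))/5 and diffusion = f_x = 6*x^2*cos(t/2)/5. Substituting x = B_t:
  d(2*B_t^3*cos(t/2)/5) = (B_t*(-B_t^2*sin(t/2) + 6*cos(t/2))/5) dt + (6*B_t^2*cos(t/2)/5) dB_t.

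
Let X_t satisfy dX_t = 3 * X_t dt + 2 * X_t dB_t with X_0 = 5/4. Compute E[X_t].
E[X_t] = 5*exp(3*t)/4

For GBM dX = mu X dt + sigma X dB with X_0 = x_0, apply Itô to Y = log X: dY = (mu - sigma^2/2) dt + sigma dB, so Y_t = log(x_0) + (mu - sigma^2/2) t + sigma B_t and hence X_t = x_0 * exp((mu - sigma^2/2) t + sigma B_t).
With mu = 3, sigma = 2, x_0 = 5/4, this gives:
  X_t = 5/4 * exp((1) * t + (2) * B_t).
Since sigma*B_t ~ Normal(0, sigma^2 t), E[exp(sigma*B_t)] = exp(sigma^2 t / 2); so E[X_t] = x_0 * exp((mu - sigma^2/2) t) * exp(sigma^2 t / 2) = x_0 * exp(mu t) = 5*exp(3*t)/4.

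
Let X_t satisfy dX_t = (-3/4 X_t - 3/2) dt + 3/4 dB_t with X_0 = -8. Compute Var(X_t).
Var(X_t) = 3/8 - 3*exp(-3*t/2)/8

The variance V(t) = Var(X_t) satisfies V'(t) = 2 a V(t) + c^2 with V(0) = 0 (drift coefficient is linear in X, diffusion is constant). With a = -3/4, c = 3/4, the solution is
  V(t) = (c^2 / (2 a)) * (exp(2 a t) - 1)
       = ((3/4)^2 / (2*(-3/4))) * (exp((-3/2) t) - 1)
       = 3/8 - 3*exp(-3*t/2)/8.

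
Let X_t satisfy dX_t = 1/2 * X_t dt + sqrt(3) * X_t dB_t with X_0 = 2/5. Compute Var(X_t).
Var(X_t) = 4*(exp(3*t) - 1)*exp(t)/25

For GBM dX = mu X dt + sigma X dB with X_0 = x_0, apply Itô to Y = log X: dY = (mu - sigma^2/2) dt + sigma dB, so Y_t = log(x_0) + (mu - sigma^2/2) t + sigma B_t and hence X_t = x_0 * exp((mu - sigma^2/2) t + sigma B_t).
With mu = 1/2, sigma = sqrt(3), x_0 = 2/5, this gives:
  X_t = 2/5 * exp((-1) * t + (sqrt(3)) * B_t).
Since sigma*B_t ~ Normal(0, sigma^2 t), E[exp(sigma*B_t)] = exp(sigma^2 t / 2); so E[X_t] = x_0 * exp((mu - sigma^2/2) t) * exp(sigma^2 t / 2) = x_0 * exp(mu t) = 2*exp(t/2)/5.
Var(X_t) = E[X_t^2] - (E[X_t])^2 = x_0^2 * exp(2 mu t) * (exp(sigma^2 t) - 1) = 4*(exp(3*t) - 1)*exp(t)/25.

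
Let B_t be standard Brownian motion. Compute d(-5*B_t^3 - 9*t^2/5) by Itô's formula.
d(-5*B_t^3 - 9*t^2/5) = (-15*B_t - 18*t/5) dt + (-15*B_t^2) dB_t

Itô's formula for f(t, x): d f(t, B_t) = (f_t + (1/2) f_xx) dt + f_x dB_t. Compute partials of f(t, x) = -9*t^2/5 - 5*x^3:
  f_t(t,x)  = -18*t/5
  f_x(t,x)  = -15*x^2
  f_xx(t,x) = -30*x
Assemble drift = f_t + (1/2) f_xx = -18*t/5 - 15*x and diffusion = f_x = -15*x^2. Substituting x = B_t:
  d(-5*B_t^3 - 9*t^2/5) = (-15*B_t - 18*t/5) dt + (-15*B_t^2) dB_t.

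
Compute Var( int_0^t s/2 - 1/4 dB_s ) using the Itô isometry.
Var = t*(4*t^2 - 6*t + 3)/48

The Itô integral of a deterministic integrand f(s) has mean 0 because each increment f(s) * (B_{s+ds} - B_s) has mean 0. By the Itô isometry:
  Var( int_0^t f(s) dB_s ) = E[ (int_0^t f(s) dB_s)^2 ] = int_0^t f(s)^2 ds.
Here f(s) = s/2 - 1/4, so f(s)^2 = (2*s - 1)^2/16. Integrate:
  int_0^t ((2*s - 1)^2/16) ds = t*(4*t^2 - 6*t + 3)/48.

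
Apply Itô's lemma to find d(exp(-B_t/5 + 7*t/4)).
d(exp(-B_t/5 + 7*t/4)) = (177*exp(-B_t/5 + 7*t/4)/100) dt + (-exp(-B_t/5 + 7*t/4)/5) dB_t

Itô's formula for f(t, x): d f(t, B_t) = (f_t + (1/2) f_xx) dt + f_x dB_t. Compute partials of f(t, x) = exp(7*t/4 - x/5):
  f_t(t,x)  = 7*exp(7*t/4 - x/5)/4
  f_x(t,x)  = -exp(7*t/4 - x/5)/5
  f_xx(t,x) = exp(7*t/4 - x/5)/25
Assemble drift = f_t + (1/2) f_xx = 177*exp(7*t/4 - x/5)/100 and diffusion = f_x = -exp(7*t/4 - x/5)/5. Substituting x = B_t:
  d(exp(-B_t/5 + 7*t/4)) = (177*exp(-B_t/5 + 7*t/4)/100) dt + (-exp(-B_t/5 + 7*t/4)/5) dB_t.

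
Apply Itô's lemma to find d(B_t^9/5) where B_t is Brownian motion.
d(B_t^9/5) = (36*B_t^7/5) dt + (9*B_t^8/5) dB_t

Itô's formula for f(B_t) gives d f(B_t) = f'(B_t) dB_t + (1/2) f''(B_t) dt. Compute derivatives of f(x) = x^9/5:
  f'(x)  = 9*x^8/5
  f''(x) = 72*x^7/5
Substitute x = B_t and multiply the f'' term by 1/2:
  drift     = (1/2) * (72*x^7/5) evaluated at B_t = 36*B_t^7/5
  diffusion = (9*x^8/5) evaluated at B_t = 9*B_t^8/5
Therefore d(B_t^9/5) = (36*B_t^7/5) dt + (9*B_t^8/5) dB_t.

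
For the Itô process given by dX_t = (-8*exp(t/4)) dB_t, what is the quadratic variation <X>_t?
<X>_t = 128*exp(t/2) - 128

For an Itô process dX_t = a(t) dt + b(t) dB_t, the quadratic variation is <X>_t = int_0^t b(s)^2 ds (the drift term does not contribute). Here b(s) = -8*exp(s/4), so
  b(s)^2 = 64*exp(s/2).
Integrating from 0 to t:
  <X>_t = int_0^t (64*exp(s/2)) ds = 128*exp(t/2) - 128.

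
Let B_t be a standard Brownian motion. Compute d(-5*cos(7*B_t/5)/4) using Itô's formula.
d(-5*cos(7*B_t/5)/4) = (49*cos(7*B_t/5)/40) dt + (7*sin(7*B_t/5)/4) dB_t

Itô's formula for f(B_t) gives d f(B_t) = f'(B_t) dB_t + (1/2) f''(B_t) dt. Compute derivatives of f(x) = -5*cos(7*x/5)/4:
  f'(x)  = 7*sin(7*x/5)/4
  f''(x) = 49*cos(7*x/5)/20
Substitute x = B_t and multiply the f'' term by 1/2:
  drift     = (1/2) * (49*cos(7*x/5)/20) evaluated at B_t = 49*cos(7*B_t/5)/40
  diffusion = (7*sin(7*x/5)/4) evaluated at B_t = 7*sin(7*B_t/5)/4
Therefore d(-5*cos(7*B_t/5)/4) = (49*cos(7*B_t/5)/40) dt + (7*sin(7*B_t/5)/4) dB_t.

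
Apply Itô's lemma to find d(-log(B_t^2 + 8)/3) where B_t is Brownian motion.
d(-log(B_t^2 + 8)/3) = ((B_t^2 - 8)/(3*(B_t^2 + 8)^2)) dt + (-2*B_t/(3*B_t^2 + 24)) dB_t

Itô's formula for f(B_t) gives d f(B_t) = f'(B_t) dB_t + (1/2) f''(B_t) dt. Compute derivatives of f(x) = -log(x^2 + 8)/3:
  f'(x)  = -2*x/(3*x^2 + 24)
  f''(x) = 2*(x^2 - 8)/(3*(x^2 + 8)^2)
Substitute x = B_t and multiply the f'' term by 1/2:
  drift     = (1/2) * (2*(x^2 - 8)/(3*(x^2 + 8)^2)) evaluated at B_t = (B_t^2 - 8)/(3*(B_t^2 + 8)^2)
  diffusion = (-2*x/(3*x^2 + 24)) evaluated at B_t = -2*B_t/(3*B_t^2 + 24)
Therefore d(-log(B_t^2 + 8)/3) = ((B_t^2 - 8)/(3*(B_t^2 + 8)^2)) dt + (-2*B_t/(3*B_t^2 + 24)) dB_t.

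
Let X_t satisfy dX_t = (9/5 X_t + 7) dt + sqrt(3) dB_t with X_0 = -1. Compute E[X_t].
E[X_t] = 26*exp(9*t/5)/9 - 35/9

Taking expectations and using E[dB_t] = 0, the mean m(t) = E[X_t] satisfies the ODE m'(t) = a m(t) + b with m(0) = x_0. With a = 9/5, b = 7, x_0 = -1, the solution is
  m(t) = x_0 * exp(a t) + (b/a) * (exp(a t) - 1)
       = (-1) * exp((9/5) t) + (7/(9/5)) * (exp((9/5) t) - 1)
       = 26*exp(9*t/5)/9 - 35/9.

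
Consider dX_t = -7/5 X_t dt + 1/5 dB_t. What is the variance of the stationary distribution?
lim Var(X_t) = 1/70

The OU SDE dX = -theta X dt + sigma dB admits the integrating factor exp(theta t): d(exp(theta t) X_t) = sigma exp(theta t) dB_t. Integrating from 0 to t gives X_t = x_0 * exp(-theta t) + sigma * int_0^t exp(-theta (t-s)) dB_s for any initial x_0. The Itô integral has variance (by the Itô isometry) sigma^2 * int_0^t exp(-2 theta (t - s)) ds = sigma^2 * (1 - exp(-2 theta t)) / (2 theta), independent of x_0.
With theta = 7/5, sigma = 1/5:
  Var(X_t) = (1/5)^2 * (1 - exp(-2*7/5 t)) / (2 * 7/5) = 1/70 - exp(-14*t/5)/70.
As t -> infinity, exp(-2*7/5 t) -> 0, so the stationary variance is sigma^2 / (2 theta) = 1/70.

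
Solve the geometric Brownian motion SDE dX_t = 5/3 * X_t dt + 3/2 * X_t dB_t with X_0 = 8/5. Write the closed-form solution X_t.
X_t = 8/5 * exp((13/24) * t + (3/2) * B_t)

For GBM dX = mu X dt + sigma X dB with X_0 = x_0, apply Itô to Y = log X: dY = (mu - sigma^2/2) dt + sigma dB, so Y_t = log(x_0) + (mu - sigma^2/2) t + sigma B_t and hence X_t = x_0 * exp((mu - sigma^2/2) t + sigma B_t).
With mu = 5/3, sigma = 3/2, x_0 = 8/5, this gives:
  X_t = 8/5 * exp((13/24) * t + (3/2) * B_t).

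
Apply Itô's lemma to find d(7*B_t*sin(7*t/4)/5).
d(7*B_t*sin(7*t/4)/5) = (49*B_t*cos(7*t/4)/20) dt + (7*sin(7*t/4)/5) dB_t

Itô's formula for f(t, x): d f(t, B_t) = (f_t + (1/2) f_xx) dt + f_x dB_t. Compute partials of f(t, x) = 7*x*sin(7*t/4)/5:
  f_t(t,x)  = 49*x*cos(7*t/4)/20
  f_x(t,x)  = 7*sin(7*t/4)/5
  f_xx(t,x) = 0
Assemble drift = f_t + (1/2) f_xx = 49*x*cos(7*t/4)/20 and diffusion = f_x = 7*sin(7*t/4)/5. Substituting x = B_t:
  d(7*B_t*sin(7*t/4)/5) = (49*B_t*cos(7*t/4)/20) dt + (7*sin(7*t/4)/5) dB_t.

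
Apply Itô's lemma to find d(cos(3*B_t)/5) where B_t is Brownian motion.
d(cos(3*B_t)/5) = (-9*cos(3*B_t)/10) dt + (-3*sin(3*B_t)/5) dB_t

Itô's formula for f(B_t) gives d f(B_t) = f'(B_t) dB_t + (1/2) f''(B_t) dt. Compute derivatives of f(x) = cos(3*x)/5:
  f'(x)  = -3*sin(3*x)/5
  f''(x) = -9*cos(3*x)/5
Substitute x = B_t and multiply the f'' term by 1/2:
  drift     = (1/2) * (-9*cos(3*x)/5) evaluated at B_t = -9*cos(3*B_t)/10
  diffusion = (-3*sin(3*x)/5) evaluated at B_t = -3*sin(3*B_t)/5
Therefore d(cos(3*B_t)/5) = (-9*cos(3*B_t)/10) dt + (-3*sin(3*B_t)/5) dB_t.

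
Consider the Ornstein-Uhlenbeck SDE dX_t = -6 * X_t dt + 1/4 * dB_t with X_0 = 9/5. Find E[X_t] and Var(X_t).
E[X_t] = 9*exp(-6*t)/5; Var(X_t) = 1/192 - exp(-12*t)/192

The OU SDE dX = -theta X dt + sigma dB admits the integrating factor exp(theta t): d(exp(theta t) X_t) = sigma exp(theta t) dB_t. Integrating from 0 to t:
  X_t = x_0 * exp(-theta t) + sigma * int_0^t exp(-theta (t-s)) dB_s.
The Itô integral has mean 0 and (by the Itô isometry) variance sigma^2 * int_0^t exp(-2 theta (t - s)) ds = sigma^2 * (1 - exp(-2 theta t)) / (2 theta).
With theta = 6, sigma = 1/4, x_0 = 9/5:
  E[X_t] = 9/5 * exp(-6 t) = 9*exp(-6*t)/5
  Var(X_t) = (1/4)^2 * (1 - exp(-2*6 t)) / (2 * 6) = 1/192 - exp(-12*t)/192.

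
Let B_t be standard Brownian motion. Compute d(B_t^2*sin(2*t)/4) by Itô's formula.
d(B_t^2*sin(2*t)/4) = (B_t^2*cos(2*t)/2 + sin(2*t)/4) dt + (B_t*sin(2*t)/2) dB_t

Itô's formula for f(t, x): d f(t, B_t) = (f_t + (1/2) f_xx) dt + f_x dB_t. Compute partials of f(t, x) = x^2*sin(2*t)/4:
  f_t(t,x)  = x^2*cos(2*t)/2
  f_x(t,x)  = x*sin(2*t)/2
  f_xx(t,x) = sin(2*t)/2
Assemble drift = f_t + (1/2) f_xx = x^2*cos(2*t)/2 + sin(2*t)/4 and diffusion = f_x = x*sin(2*t)/2. Substituting x = B_t:
  d(B_t^2*sin(2*t)/4) = (B_t^2*cos(2*t)/2 + sin(2*t)/4) dt + (B_t*sin(2*t)/2) dB_t.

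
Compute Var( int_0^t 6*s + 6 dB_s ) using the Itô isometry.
Var = 12*t*(t^2 + 3*t + 3)

The Itô integral of a deterministic integrand f(s) has mean 0 because each increment f(s) * (B_{s+ds} - B_s) has mean 0. By the Itô isometry:
  Var( int_0^t f(s) dB_s ) = E[ (int_0^t f(s) dB_s)^2 ] = int_0^t f(s)^2 ds.
Here f(s) = 6*s + 6, so f(s)^2 = 36*(s + 1)^2. Integrate:
  int_0^t (36*(s + 1)^2) ds = 12*t*(t^2 + 3*t + 3).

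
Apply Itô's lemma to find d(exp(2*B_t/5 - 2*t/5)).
d(exp(2*B_t/5 - 2*t/5)) = (-8*exp(2*B_t/5 - 2*t/5)/25) dt + (2*exp(2*B_t/5 - 2*t/5)/5) dB_t

Itô's formula for f(t, x): d f(t, B_t) = (f_t + (1/2) f_xx) dt + f_x dB_t. Compute partials of f(t, x) = exp(-2*t/5 + 2*x/5):
  f_t(t,x)  = -2*exp(-2*t/5 + 2*x/5)/5
  f_x(t,x)  = 2*exp(-2*t/5 + 2*x/5)/5
  f_xx(t,x) = 4*exp(-2*t/5 + 2*x/5)/25
Assemble drift = f_t + (1/2) f_xx = -8*exp(-2*t/5 + 2*x/5)/25 and diffusion = f_x = 2*exp(-2*t/5 + 2*x/5)/5. Substituting x = B_t:
  d(exp(2*B_t/5 - 2*t/5)) = (-8*exp(2*B_t/5 - 2*t/5)/25) dt + (2*exp(2*B_t/5 - 2*t/5)/5) dB_t.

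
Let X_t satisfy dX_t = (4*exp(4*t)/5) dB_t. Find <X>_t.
<X>_t = 2*exp(8*t)/25 - 2/25

For an Itô process dX_t = a(t) dt + b(t) dB_t, the quadratic variation is <X>_t = int_0^t b(s)^2 ds (the drift term does not contribute). Here b(s) = 4*exp(4*s)/5, so
  b(s)^2 = 16*exp(8*s)/25.
Integrating from 0 to t:
  <X>_t = int_0^t (16*exp(8*s)/25) ds = 2*exp(8*t)/25 - 2/25.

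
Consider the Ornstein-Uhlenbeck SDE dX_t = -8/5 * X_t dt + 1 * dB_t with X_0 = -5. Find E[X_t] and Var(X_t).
E[X_t] = -5*exp(-8*t/5); Var(X_t) = 5/16 - 5*exp(-16*t/5)/16

The OU SDE dX = -theta X dt + sigma dB admits the integrating factor exp(theta t): d(exp(theta t) X_t) = sigma exp(theta t) dB_t. Integrating from 0 to t:
  X_t = x_0 * exp(-theta t) + sigma * int_0^t exp(-theta (t-s)) dB_s.
The Itô integral has mean 0 and (by the Itô isometry) variance sigma^2 * int_0^t exp(-2 theta (t - s)) ds = sigma^2 * (1 - exp(-2 theta t)) / (2 theta).
With theta = 8/5, sigma = 1, x_0 = -5:
  E[X_t] = -5 * exp(-8/5 t) = -5*exp(-8*t/5)
  Var(X_t) = (1)^2 * (1 - exp(-2*8/5 t)) / (2 * 8/5) = 5/16 - 5*exp(-16*t/5)/16.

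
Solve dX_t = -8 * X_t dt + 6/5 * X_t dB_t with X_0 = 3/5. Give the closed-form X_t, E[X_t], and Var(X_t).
X_t = 3/5 * exp((-218/25) t + (6/5) B_t); E[X_t] = 3*exp(-8*t)/5; Var(X_t) = (9*exp(36*t/25) - 9)*exp(-16*t)/25

For GBM dX = mu X dt + sigma X dB with X_0 = x_0, apply Itô to Y = log X: dY = (mu - sigma^2/2) dt + sigma dB, so Y_t = log(x_0) + (mu - sigma^2/2) t + sigma B_t and hence X_t = x_0 * exp((mu - sigma^2/2) t + sigma B_t).
With mu = -8, sigma = 6/5, x_0 = 3/5, this gives:
  X_t = 3/5 * exp((-218/25) * t + (6/5) * B_t).
Since sigma*B_t ~ Normal(0, sigma^2 t), E[exp(sigma*B_t)] = exp(sigma^2 t / 2); so E[X_t] = x_0 * exp((mu - sigma^2/2) t) * exp(sigma^2 t / 2) = x_0 * exp(mu t) = 3*exp(-8*t)/5.
Var(X_t) = E[X_t^2] - (E[X_t])^2 = x_0^2 * exp(2 mu t) * (exp(sigma^2 t) - 1) = (9*exp(36*t/25) - 9)*exp(-16*t)/25.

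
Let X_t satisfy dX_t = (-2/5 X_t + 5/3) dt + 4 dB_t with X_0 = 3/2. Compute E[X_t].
E[X_t] = 25/6 - 8*exp(-2*t/5)/3

Taking expectations and using E[dB_t] = 0, the mean m(t) = E[X_t] satisfies the ODE m'(t) = a m(t) + b with m(0) = x_0. With a = -2/5, b = 5/3, x_0 = 3/2, the solution is
  m(t) = x_0 * exp(a t) + (b/a) * (exp(a t) - 1)
       = (3/2) * exp((-2/5) t) + ((5/3)/(-2/5)) * (exp((-2/5) t) - 1)
       = 25/6 - 8*exp(-2*t/5)/3.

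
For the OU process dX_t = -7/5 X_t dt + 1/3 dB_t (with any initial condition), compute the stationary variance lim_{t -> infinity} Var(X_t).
lim Var(X_t) = 5/126

The OU SDE dX = -theta X dt + sigma dB admits the integrating factor exp(theta t): d(exp(theta t) X_t) = sigma exp(theta t) dB_t. Integrating from 0 to t gives X_t = x_0 * exp(-theta t) + sigma * int_0^t exp(-theta (t-s)) dB_s for any initial x_0. The Itô integral has variance (by the Itô isometry) sigma^2 * int_0^t exp(-2 theta (t - s)) ds = sigma^2 * (1 - exp(-2 theta t)) / (2 theta), independent of x_0.
With theta = 7/5, sigma = 1/3:
  Var(X_t) = (1/3)^2 * (1 - exp(-2*7/5 t)) / (2 * 7/5) = 5/126 - 5*exp(-14*t/5)/126.
As t -> infinity, exp(-2*7/5 t) -> 0, so the stationary variance is sigma^2 / (2 theta) = 5/126.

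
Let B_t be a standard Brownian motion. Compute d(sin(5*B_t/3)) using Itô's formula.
d(sin(5*B_t/3)) = (-25*sin(5*B_t/3)/18) dt + (5*cos(5*B_t/3)/3) dB_t

Itô's formula for f(B_t) gives d f(B_t) = f'(B_t) dB_t + (1/2) f''(B_t) dt. Compute derivatives of f(x) = sin(5*x/3):
  f'(x)  = 5*cos(5*x/3)/3
  f''(x) = -25*sin(5*x/3)/9
Substitute x = B_t and multiply the f'' term by 1/2:
  drift     = (1/2) * (-25*sin(5*x/3)/9) evaluated at B_t = -25*sin(5*B_t/3)/18
  diffusion = (5*cos(5*x/3)/3) evaluated at B_t = 5*cos(5*B_t/3)/3
Therefore d(sin(5*B_t/3)) = (-25*sin(5*B_t/3)/18) dt + (5*cos(5*B_t/3)/3) dB_t.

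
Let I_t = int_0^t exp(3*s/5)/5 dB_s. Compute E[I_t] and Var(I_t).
E[I_t] = 0; Var(I_t) = exp(6*t/5)/30 - 1/30

The Itô integral of a deterministic integrand f(s) has mean 0 because each increment f(s) * (B_{s+ds} - B_s) has mean 0. By the Itô isometry:
  Var( int_0^t f(s) dB_s ) = E[ (int_0^t f(s) dB_s)^2 ] = int_0^t f(s)^2 ds.
Here f(s) = exp(3*s/5)/5, so f(s)^2 = exp(6*s/5)/25. Integrate:
  int_0^t (exp(6*s/5)/25) ds = exp(6*t/5)/30 - 1/30.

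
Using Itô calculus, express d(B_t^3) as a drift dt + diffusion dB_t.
d(B_t^3) = (3*B_t) dt + (3*B_t^2) dB_t

Itô's formula for f(B_t) gives d f(B_t) = f'(B_t) dB_t + (1/2) f''(B_t) dt. Compute derivatives of f(x) = x^3:
  f'(x)  = 3*x^2
  f''(x) = 6*x
Substitute x = B_t and multiply the f'' term by 1/2:
  drift     = (1/2) * (6*x) evaluated at B_t = 3*B_t
  diffusion = (3*x^2) evaluated at B_t = 3*B_t^2
Therefore d(B_t^3) = (3*B_t) dt + (3*B_t^2) dB_t.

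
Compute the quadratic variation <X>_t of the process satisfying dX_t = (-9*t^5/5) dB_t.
<X>_t = 81*t^11/275

For an Itô process dX_t = a(t) dt + b(t) dB_t, the quadratic variation is <X>_t = int_0^t b(s)^2 ds (the drift term does not contribute). Here b(s) = -9*s^5/5, so
  b(s)^2 = 81*s^10/25.
Integrating from 0 to t:
  <X>_t = int_0^t (81*s^10/25) ds = 81*t^11/275.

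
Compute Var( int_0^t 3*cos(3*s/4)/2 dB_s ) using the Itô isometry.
Var = 9*t/8 + 3*sin(3*t/2)/4

The Itô integral of a deterministic integrand f(s) has mean 0 because each increment f(s) * (B_{s+ds} - B_s) has mean 0. By the Itô isometry:
  Var( int_0^t f(s) dB_s ) = E[ (int_0^t f(s) dB_s)^2 ] = int_0^t f(s)^2 ds.
Here f(s) = 3*cos(3*s/4)/2, so f(s)^2 = 9*cos(3*s/4)^2/4. Integrate:
  int_0^t (9*cos(3*s/4)^2/4) ds = 9*t/8 + 3*sin(3*t/2)/4.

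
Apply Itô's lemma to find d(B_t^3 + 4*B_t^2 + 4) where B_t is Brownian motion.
d(B_t^3 + 4*B_t^2 + 4) = (3*B_t + 4) dt + (B_t*(3*B_t + 8)) dB_t

Itô's formula for f(B_t) gives d f(B_t) = f'(B_t) dB_t + (1/2) f''(B_t) dt. Compute derivatives of f(x) = x^3 + 4*x^2 + 4:
  f'(x)  = x*(3*x + 8)
  f''(x) = 6*x + 8
Substitute x = B_t and multiply the f'' term by 1/2:
  drift     = (1/2) * (6*x + 8) evaluated at B_t = 3*B_t + 4
  diffusion = (x*(3*x + 8)) evaluated at B_t = B_t*(3*B_t + 8)
Therefore d(B_t^3 + 4*B_t^2 + 4) = (3*B_t + 4) dt + (B_t*(3*B_t + 8)) dB_t.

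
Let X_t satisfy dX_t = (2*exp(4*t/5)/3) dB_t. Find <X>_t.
<X>_t = 5*exp(8*t/5)/18 - 5/18

For an Itô process dX_t = a(t) dt + b(t) dB_t, the quadratic variation is <X>_t = int_0^t b(s)^2 ds (the drift term does not contribute). Here b(s) = 2*exp(4*s/5)/3, so
  b(s)^2 = 4*exp(8*s/5)/9.
Integrating from 0 to t:
  <X>_t = int_0^t (4*exp(8*s/5)/9) ds = 5*exp(8*t/5)/18 - 5/18.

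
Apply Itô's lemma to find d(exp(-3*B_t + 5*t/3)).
d(exp(-3*B_t + 5*t/3)) = (37*exp(-3*B_t + 5*t/3)/6) dt + (-3*exp(-3*B_t + 5*t/3)) dB_t

Itô's formula for f(t, x): d f(t, B_t) = (f_t + (1/2) f_xx) dt + f_x dB_t. Compute partials of f(t, x) = exp(5*t/3 - 3*x):
  f_t(t,x)  = 5*exp(5*t/3 - 3*x)/3
  f_x(t,x)  = -3*exp(5*t/3 - 3*x)
  f_xx(t,x) = 9*exp(5*t/3 - 3*x)
Assemble drift = f_t + (1/2) f_xx = 37*exp(5*t/3 - 3*x)/6 and diffusion = f_x = -3*exp(5*t/3 - 3*x). Substituting x = B_t:
  d(exp(-3*B_t + 5*t/3)) = (37*exp(-3*B_t + 5*t/3)/6) dt + (-3*exp(-3*B_t + 5*t/3)) dB_t.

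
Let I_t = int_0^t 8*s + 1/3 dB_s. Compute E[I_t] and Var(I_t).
E[I_t] = 0; Var(I_t) = t*(192*t^2 + 24*t + 1)/9

The Itô integral of a deterministic integrand f(s) has mean 0 because each increment f(s) * (B_{s+ds} - B_s) has mean 0. By the Itô isometry:
  Var( int_0^t f(s) dB_s ) = E[ (int_0^t f(s) dB_s)^2 ] = int_0^t f(s)^2 ds.
Here f(s) = 8*s + 1/3, so f(s)^2 = (24*s + 1)^2/9. Integrate:
  int_0^t ((24*s + 1)^2/9) ds = t*(192*t^2 + 24*t + 1)/9.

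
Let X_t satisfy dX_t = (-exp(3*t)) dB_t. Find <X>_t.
<X>_t = exp(6*t)/6 - 1/6

For an Itô process dX_t = a(t) dt + b(t) dB_t, the quadratic variation is <X>_t = int_0^t b(s)^2 ds (the drift term does not contribute). Here b(s) = -exp(3*s), so
  b(s)^2 = exp(6*s).
Integrating from 0 to t:
  <X>_t = int_0^t (exp(6*s)) ds = exp(6*t)/6 - 1/6.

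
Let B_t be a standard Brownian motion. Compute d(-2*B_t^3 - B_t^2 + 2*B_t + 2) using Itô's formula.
d(-2*B_t^3 - B_t^2 + 2*B_t + 2) = (-6*B_t - 1) dt + (-6*B_t^2 - 2*B_t + 2) dB_t

Itô's formula for f(B_t) gives d f(B_t) = f'(B_t) dB_t + (1/2) f''(B_t) dt. Compute derivatives of f(x) = -2*x^3 - x^2 + 2*x + 2:
  f'(x)  = -6*x^2 - 2*x + 2
  f''(x) = -12*x - 2
Substitute x = B_t and multiply the f'' term by 1/2:
  drift     = (1/2) * (-12*x - 2) evaluated at B_t = -6*B_t - 1
  diffusion = (-6*x^2 - 2*x + 2) evaluated at B_t = -6*B_t^2 - 2*B_t + 2
Therefore d(-2*B_t^3 - B_t^2 + 2*B_t + 2) = (-6*B_t - 1) dt + (-6*B_t^2 - 2*B_t + 2) dB_t.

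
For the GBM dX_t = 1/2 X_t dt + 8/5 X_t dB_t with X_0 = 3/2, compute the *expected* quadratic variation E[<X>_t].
E[<X>_t] = 144*exp(89*t/25)/89 - 144/89

<X>_t = int_0^t ((8/5) * X_s)^2 ds. Taking expectation inside the integral: E[<X>_t] = (8/5)^2 * int_0^t E[X_s^2] ds. For GBM, E[X_s^2] = x_0^2 * exp((2 mu + sigma^2) s). Integrating:
  E[<X>_t] = (8/5)^2 * (3/2)^2 * (exp((2*(1/2) + (8/5)^2) t) - 1) / (2*(1/2) + (8/5)^2)
           = (8/5)^2 * (3/2)^2 * (exp((89/25) t) - 1) / (89/25) = 144*exp(89*t/25)/89 - 144/89.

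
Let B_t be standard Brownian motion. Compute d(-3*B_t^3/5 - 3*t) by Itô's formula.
d(-3*B_t^3/5 - 3*t) = (-9*B_t/5 - 3) dt + (-9*B_t^2/5) dB_t

Itô's formula for f(t, x): d f(t, B_t) = (f_t + (1/2) f_xx) dt + f_x dB_t. Compute partials of f(t, x) = -3*t - 3*x^3/5:
  f_t(t,x)  = -3
  f_x(t,x)  = -9*x^2/5
  f_xx(t,x) = -18*x/5
Assemble drift = f_t + (1/2) f_xx = -9*x/5 - 3 and diffusion = f_x = -9*x^2/5. Substituting x = B_t:
  d(-3*B_t^3/5 - 3*t) = (-9*B_t/5 - 3) dt + (-9*B_t^2/5) dB_t.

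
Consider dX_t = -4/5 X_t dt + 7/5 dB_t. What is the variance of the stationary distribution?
lim Var(X_t) = 49/40

The OU SDE dX = -theta X dt + sigma dB admits the integrating factor exp(theta t): d(exp(theta t) X_t) = sigma exp(theta t) dB_t. Integrating from 0 to t gives X_t = x_0 * exp(-theta t) + sigma * int_0^t exp(-theta (t-s)) dB_s for any initial x_0. The Itô integral has variance (by the Itô isometry) sigma^2 * int_0^t exp(-2 theta (t - s)) ds = sigma^2 * (1 - exp(-2 theta t)) / (2 theta), independent of x_0.
With theta = 4/5, sigma = 7/5:
  Var(X_t) = (7/5)^2 * (1 - exp(-2*4/5 t)) / (2 * 4/5) = 49/40 - 49*exp(-8*t/5)/40.
As t -> infinity, exp(-2*4/5 t) -> 0, so the stationary variance is sigma^2 / (2 theta) = 49/40.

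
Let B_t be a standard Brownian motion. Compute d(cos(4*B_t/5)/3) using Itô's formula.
d(cos(4*B_t/5)/3) = (-8*cos(4*B_t/5)/75) dt + (-4*sin(4*B_t/5)/15) dB_t

Itô's formula for f(B_t) gives d f(B_t) = f'(B_t) dB_t + (1/2) f''(B_t) dt. Compute derivatives of f(x) = cos(4*x/5)/3:
  f'(x)  = -4*sin(4*x/5)/15
  f''(x) = -16*cos(4*x/5)/75
Substitute x = B_t and multiply the f'' term by 1/2:
  drift     = (1/2) * (-16*cos(4*x/5)/75) evaluated at B_t = -8*cos(4*B_t/5)/75
  diffusion = (-4*sin(4*x/5)/15) evaluated at B_t = -4*sin(4*B_t/5)/15
Therefore d(cos(4*B_t/5)/3) = (-8*cos(4*B_t/5)/75) dt + (-4*sin(4*B_t/5)/15) dB_t.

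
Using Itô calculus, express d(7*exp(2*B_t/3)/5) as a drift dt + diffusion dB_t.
d(7*exp(2*B_t/3)/5) = (14*exp(2*B_t/3)/45) dt + (14*exp(2*B_t/3)/15) dB_t

Itô's formula for f(B_t) gives d f(B_t) = f'(B_t) dB_t + (1/2) f''(B_t) dt. Compute derivatives of f(x) = 7*exp(2*x/3)/5:
  f'(x)  = 14*exp(2*x/3)/15
  f''(x) = 28*exp(2*x/3)/45
Substitute x = B_t and multiply the f'' term by 1/2:
  drift     = (1/2) * (28*exp(2*x/3)/45) evaluated at B_t = 14*exp(2*B_t/3)/45
  diffusion = (14*exp(2*x/3)/15) evaluated at B_t = 14*exp(2*B_t/3)/15
Therefore d(7*exp(2*B_t/3)/5) = (14*exp(2*B_t/3)/45) dt + (14*exp(2*B_t/3)/15) dB_t.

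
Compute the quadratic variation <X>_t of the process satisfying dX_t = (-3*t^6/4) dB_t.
<X>_t = 9*t^13/208

For an Itô process dX_t = a(t) dt + b(t) dB_t, the quadratic variation is <X>_t = int_0^t b(s)^2 ds (the drift term does not contribute). Here b(s) = -3*s^6/4, so
  b(s)^2 = 9*s^12/16.
Integrating from 0 to t:
  <X>_t = int_0^t (9*s^12/16) ds = 9*t^13/208.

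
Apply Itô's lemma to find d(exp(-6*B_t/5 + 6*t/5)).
d(exp(-6*B_t/5 + 6*t/5)) = (48*exp(-6*B_t/5 + 6*t/5)/25) dt + (-6*exp(-6*B_t/5 + 6*t/5)/5) dB_t

Itô's formula for f(t, x): d f(t, B_t) = (f_t + (1/2) f_xx) dt + f_x dB_t. Compute partials of f(t, x) = exp(6*t/5 - 6*x/5):
  f_t(t,x)  = 6*exp(6*t/5 - 6*x/5)/5
  f_x(t,x)  = -6*exp(6*t/5 - 6*x/5)/5
  f_xx(t,x) = 36*exp(6*t/5 - 6*x/5)/25
Assemble drift = f_t + (1/2) f_xx = 48*exp(6*t/5 - 6*x/5)/25 and diffusion = f_x = -6*exp(6*t/5 - 6*x/5)/5. Substituting x = B_t:
  d(exp(-6*B_t/5 + 6*t/5)) = (48*exp(-6*B_t/5 + 6*t/5)/25) dt + (-6*exp(-6*B_t/5 + 6*t/5)/5) dB_t.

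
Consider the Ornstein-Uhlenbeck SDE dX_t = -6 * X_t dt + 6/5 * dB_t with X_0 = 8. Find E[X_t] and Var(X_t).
E[X_t] = 8*exp(-6*t); Var(X_t) = 3/25 - 3*exp(-12*t)/25

The OU SDE dX = -theta X dt + sigma dB admits the integrating factor exp(theta t): d(exp(theta t) X_t) = sigma exp(theta t) dB_t. Integrating from 0 to t:
  X_t = x_0 * exp(-theta t) + sigma * int_0^t exp(-theta (t-s)) dB_s.
The Itô integral has mean 0 and (by the Itô isometry) variance sigma^2 * int_0^t exp(-2 theta (t - s)) ds = sigma^2 * (1 - exp(-2 theta t)) / (2 theta).
With theta = 6, sigma = 6/5, x_0 = 8:
  E[X_t] = 8 * exp(-6 t) = 8*exp(-6*t)
  Var(X_t) = (6/5)^2 * (1 - exp(-2*6 t)) / (2 * 6) = 3/25 - 3*exp(-12*t)/25.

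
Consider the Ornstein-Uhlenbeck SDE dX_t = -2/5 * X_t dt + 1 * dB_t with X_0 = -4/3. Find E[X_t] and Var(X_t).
E[X_t] = -4*exp(-2*t/5)/3; Var(X_t) = 5/4 - 5*exp(-4*t/5)/4

The OU SDE dX = -theta X dt + sigma dB admits the integrating factor exp(theta t): d(exp(theta t) X_t) = sigma exp(theta t) dB_t. Integrating from 0 to t:
  X_t = x_0 * exp(-theta t) + sigma * int_0^t exp(-theta (t-s)) dB_s.
The Itô integral has mean 0 and (by the Itô isometry) variance sigma^2 * int_0^t exp(-2 theta (t - s)) ds = sigma^2 * (1 - exp(-2 theta t)) / (2 theta).
With theta = 2/5, sigma = 1, x_0 = -4/3:
  E[X_t] = -4/3 * exp(-2/5 t) = -4*exp(-2*t/5)/3
  Var(X_t) = (1)^2 * (1 - exp(-2*2/5 t)) / (2 * 2/5) = 5/4 - 5*exp(-4*t/5)/4.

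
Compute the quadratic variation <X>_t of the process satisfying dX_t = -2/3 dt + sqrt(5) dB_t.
<X>_t = 5*t

For an Itô process dX_t = a(t) dt + b(t) dB_t, the quadratic variation is <X>_t = int_0^t b(s)^2 ds (the drift term does not contribute). Here b(s) = sqrt(5), so
  b(s)^2 = 5.
Integrating from 0 to t:
  <X>_t = int_0^t (5) ds = 5*t.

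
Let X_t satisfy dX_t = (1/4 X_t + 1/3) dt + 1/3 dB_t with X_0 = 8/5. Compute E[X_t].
E[X_t] = 44*exp(t/4)/15 - 4/3

Taking expectations and using E[dB_t] = 0, the mean m(t) = E[X_t] satisfies the ODE m'(t) = a m(t) + b with m(0) = x_0. With a = 1/4, b = 1/3, x_0 = 8/5, the solution is
  m(t) = x_0 * exp(a t) + (b/a) * (exp(a t) - 1)
       = (8/5) * exp((1/4) t) + ((1/3)/(1/4)) * (exp((1/4) t) - 1)
       = 44*exp(t/4)/15 - 4/3.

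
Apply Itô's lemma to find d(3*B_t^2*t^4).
d(3*B_t^2*t^4) = (3*t^3*(4*B_t^2 + t)) dt + (6*B_t*t^4) dB_t

Itô's formula for f(t, x): d f(t, B_t) = (f_t + (1/2) f_xx) dt + f_x dB_t. Compute partials of f(t, x) = 3*t^4*x^2:
  f_t(t,x)  = 12*t^3*x^2
  f_x(t,x)  = 6*t^4*x
  f_xx(t,x) = 6*t^4
Assemble drift = f_t + (1/2) f_xx = 3*t^3*(t + 4*x^2) and diffusion = f_x = 6*t^4*x. Substituting x = B_t:
  d(3*B_t^2*t^4) = (3*t^3*(4*B_t^2 + t)) dt + (6*B_t*t^4) dB_t.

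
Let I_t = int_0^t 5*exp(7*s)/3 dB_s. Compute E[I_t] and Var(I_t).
E[I_t] = 0; Var(I_t) = 25*exp(14*t)/126 - 25/126

The Itô integral of a deterministic integrand f(s) has mean 0 because each increment f(s) * (B_{s+ds} - B_s) has mean 0. By the Itô isometry:
  Var( int_0^t f(s) dB_s ) = E[ (int_0^t f(s) dB_s)^2 ] = int_0^t f(s)^2 ds.
Here f(s) = 5*exp(7*s)/3, so f(s)^2 = 25*exp(14*s)/9. Integrate:
  int_0^t (25*exp(14*s)/9) ds = 25*exp(14*t)/126 - 25/126.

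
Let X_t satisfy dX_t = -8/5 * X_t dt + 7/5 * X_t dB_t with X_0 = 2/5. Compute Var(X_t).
Var(X_t) = (4*exp(49*t/25) - 4)*exp(-16*t/5)/25

For GBM dX = mu X dt + sigma X dB with X_0 = x_0, apply Itô to Y = log X: dY = (mu - sigma^2/2) dt + sigma dB, so Y_t = log(x_0) + (mu - sigma^2/2) t + sigma B_t and hence X_t = x_0 * exp((mu - sigma^2/2) t + sigma B_t).
With mu = -8/5, sigma = 7/5, x_0 = 2/5, this gives:
  X_t = 2/5 * exp((-129/50) * t + (7/5) * B_t).
Since sigma*B_t ~ Normal(0, sigma^2 t), E[exp(sigma*B_t)] = exp(sigma^2 t / 2); so E[X_t] = x_0 * exp((mu - sigma^2/2) t) * exp(sigma^2 t / 2) = x_0 * exp(mu t) = 2*exp(-8*t/5)/5.
Var(X_t) = E[X_t^2] - (E[X_t])^2 = x_0^2 * exp(2 mu t) * (exp(sigma^2 t) - 1) = (4*exp(49*t/25) - 4)*exp(-16*t/5)/25.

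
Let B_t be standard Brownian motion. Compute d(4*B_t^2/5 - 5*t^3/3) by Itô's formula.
d(4*B_t^2/5 - 5*t^3/3) = (4/5 - 5*t^2) dt + (8*B_t/5) dB_t

Itô's formula for f(t, x): d f(t, B_t) = (f_t + (1/2) f_xx) dt + f_x dB_t. Compute partials of f(t, x) = -5*t^3/3 + 4*x^2/5:
  f_t(t,x)  = -5*t^2
  f_x(t,x)  = 8*x/5
  f_xx(t,x) = 8/5
Assemble drift = f_t + (1/2) f_xx = 4/5 - 5*t^2 and diffusion = f_x = 8*x/5. Substituting x = B_t:
  d(4*B_t^2/5 - 5*t^3/3) = (4/5 - 5*t^2) dt + (8*B_t/5) dB_t.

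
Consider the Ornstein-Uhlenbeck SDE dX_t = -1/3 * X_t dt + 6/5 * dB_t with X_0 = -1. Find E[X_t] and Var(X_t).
E[X_t] = -exp(-t/3); Var(X_t) = 54/25 - 54*exp(-2*t/3)/25

The OU SDE dX = -theta X dt + sigma dB admits the integrating factor exp(theta t): d(exp(theta t) X_t) = sigma exp(theta t) dB_t. Integrating from 0 to t:
  X_t = x_0 * exp(-theta t) + sigma * int_0^t exp(-theta (t-s)) dB_s.
The Itô integral has mean 0 and (by the Itô isometry) variance sigma^2 * int_0^t exp(-2 theta (t - s)) ds = sigma^2 * (1 - exp(-2 theta t)) / (2 theta).
With theta = 1/3, sigma = 6/5, x_0 = -1:
  E[X_t] = -1 * exp(-1/3 t) = -exp(-t/3)
  Var(X_t) = (6/5)^2 * (1 - exp(-2*1/3 t)) / (2 * 1/3) = 54/25 - 54*exp(-2*t/3)/25.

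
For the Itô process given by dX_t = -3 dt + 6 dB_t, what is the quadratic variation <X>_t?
<X>_t = 36*t

For an Itô process dX_t = a(t) dt + b(t) dB_t, the quadratic variation is <X>_t = int_0^t b(s)^2 ds (the drift term does not contribute). Here b(s) = 6, so
  b(s)^2 = 36.
Integrating from 0 to t:
  <X>_t = int_0^t (36) ds = 36*t.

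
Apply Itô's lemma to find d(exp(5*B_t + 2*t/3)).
d(exp(5*B_t + 2*t/3)) = (79*exp(5*B_t + 2*t/3)/6) dt + (5*exp(5*B_t + 2*t/3)) dB_t

Itô's formula for f(t, x): d f(t, B_t) = (f_t + (1/2) f_xx) dt + f_x dB_t. Compute partials of f(t, x) = exp(2*t/3 + 5*x):
  f_t(t,x)  = 2*exp(2*t/3 + 5*x)/3
  f_x(t,x)  = 5*exp(2*t/3 + 5*x)
  f_xx(t,x) = 25*exp(2*t/3 + 5*x)
Assemble drift = f_t + (1/2) f_xx = 79*exp(2*t/3 + 5*x)/6 and diffusion = f_x = 5*exp(2*t/3 + 5*x). Substituting x = B_t:
  d(exp(5*B_t + 2*t/3)) = (79*exp(5*B_t + 2*t/3)/6) dt + (5*exp(5*B_t + 2*t/3)) dB_t.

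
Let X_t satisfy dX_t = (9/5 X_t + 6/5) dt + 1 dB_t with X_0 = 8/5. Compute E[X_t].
E[X_t] = 34*exp(9*t/5)/15 - 2/3

Taking expectations and using E[dB_t] = 0, the mean m(t) = E[X_t] satisfies the ODE m'(t) = a m(t) + b with m(0) = x_0. With a = 9/5, b = 6/5, x_0 = 8/5, the solution is
  m(t) = x_0 * exp(a t) + (b/a) * (exp(a t) - 1)
       = (8/5) * exp((9/5) t) + ((6/5)/(9/5)) * (exp((9/5) t) - 1)
       = 34*exp(9*t/5)/15 - 2/3.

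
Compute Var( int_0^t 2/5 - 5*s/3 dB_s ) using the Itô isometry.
Var = t*(625*t^2 - 450*t + 108)/675

The Itô integral of a deterministic integrand f(s) has mean 0 because each increment f(s) * (B_{s+ds} - B_s) has mean 0. By the Itô isometry:
  Var( int_0^t f(s) dB_s ) = E[ (int_0^t f(s) dB_s)^2 ] = int_0^t f(s)^2 ds.
Here f(s) = 2/5 - 5*s/3, so f(s)^2 = (25*s - 6)^2/225. Integrate:
  int_0^t ((25*s - 6)^2/225) ds = t*(625*t^2 - 450*t + 108)/675.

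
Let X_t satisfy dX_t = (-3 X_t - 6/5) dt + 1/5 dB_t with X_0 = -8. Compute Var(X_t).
Var(X_t) = 1/150 - exp(-6*t)/150

The variance V(t) = Var(X_t) satisfies V'(t) = 2 a V(t) + c^2 with V(0) = 0 (drift coefficient is linear in X, diffusion is constant). With a = -3, c = 1/5, the solution is
  V(t) = (c^2 / (2 a)) * (exp(2 a t) - 1)
       = ((1/5)^2 / (2*(-3))) * (exp((-6) t) - 1)
       = 1/150 - exp(-6*t)/150.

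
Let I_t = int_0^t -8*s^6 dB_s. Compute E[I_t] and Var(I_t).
E[I_t] = 0; Var(I_t) = 64*t^13/13

The Itô integral of a deterministic integrand f(s) has mean 0 because each increment f(s) * (B_{s+ds} - B_s) has mean 0. By the Itô isometry:
  Var( int_0^t f(s) dB_s ) = E[ (int_0^t f(s) dB_s)^2 ] = int_0^t f(s)^2 ds.
Here f(s) = -8*s^6, so f(s)^2 = 64*s^12. Integrate:
  int_0^t (64*s^12) ds = 64*t^13/13.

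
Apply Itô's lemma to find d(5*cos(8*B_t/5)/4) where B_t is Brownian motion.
d(5*cos(8*B_t/5)/4) = (-8*cos(8*B_t/5)/5) dt + (-2*sin(8*B_t/5)) dB_t

Itô's formula for f(B_t) gives d f(B_t) = f'(B_t) dB_t + (1/2) f''(B_t) dt. Compute derivatives of f(x) = 5*cos(8*x/5)/4:
  f'(x)  = -2*sin(8*x/5)
  f''(x) = -16*cos(8*x/5)/5
Substitute x = B_t and multiply the f'' term by 1/2:
  drift     = (1/2) * (-16*cos(8*x/5)/5) evaluated at B_t = -8*cos(8*B_t/5)/5
  diffusion = (-2*sin(8*x/5)) evaluated at B_t = -2*sin(8*B_t/5)
Therefore d(5*cos(8*B_t/5)/4) = (-8*cos(8*B_t/5)/5) dt + (-2*sin(8*B_t/5)) dB_t.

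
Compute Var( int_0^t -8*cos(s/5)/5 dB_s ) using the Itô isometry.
Var = 32*t/25 + 16*sin(2*t/5)/5

The Itô integral of a deterministic integrand f(s) has mean 0 because each increment f(s) * (B_{s+ds} - B_s) has mean 0. By the Itô isometry:
  Var( int_0^t f(s) dB_s ) = E[ (int_0^t f(s) dB_s)^2 ] = int_0^t f(s)^2 ds.
Here f(s) = -8*cos(s/5)/5, so f(s)^2 = 64*cos(s/5)^2/25. Integrate:
  int_0^t (64*cos(s/5)^2/25) ds = 32*t/25 + 16*sin(2*t/5)/5.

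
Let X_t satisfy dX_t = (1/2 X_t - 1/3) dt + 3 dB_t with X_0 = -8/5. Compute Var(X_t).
Var(X_t) = 9*exp(t) - 9

The variance V(t) = Var(X_t) satisfies V'(t) = 2 a V(t) + c^2 with V(0) = 0 (drift coefficient is linear in X, diffusion is constant). With a = 1/2, c = 3, the solution is
  V(t) = (c^2 / (2 a)) * (exp(2 a t) - 1)
       = (3^2 / (2*(1/2))) * (exp(1 t) - 1)
       = 9*exp(t) - 9.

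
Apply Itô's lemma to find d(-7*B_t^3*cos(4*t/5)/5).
d(-7*B_t^3*cos(4*t/5)/5) = (7*B_t*(4*B_t^2*sin(4*t/5) - 15*cos(4*t/5))/25) dt + (-21*B_t^2*cos(4*t/5)/5) dB_t

Itô's formula for f(t, x): d f(t, B_t) = (f_t + (1/2) f_xx) dt + f_x dB_t. Compute partials of f(t, x) = -7*x^3*cos(4*t/5)/5:
  f_t(t,x)  = 28*x^3*sin(4*t/5)/25
  f_x(t,x)  = -21*x^2*cos(4*t/5)/5
  f_xx(t,x) = -42*x*cos(4*t/5)/5
Assemble drift = f_t + (1/2) f_xx = 7*x*(4*x^2*sin(4*t/5) - 15*cos(4*t/5))/25 and diffusion = f_x = -21*x^2*cos(4*t/5)/5. Substituting x = B_t:
  d(-7*B_t^3*cos(4*t/5)/5) = (7*B_t*(4*B_t^2*sin(4*t/5) - 15*cos(4*t/5))/25) dt + (-21*B_t^2*cos(4*t/5)/5) dB_t.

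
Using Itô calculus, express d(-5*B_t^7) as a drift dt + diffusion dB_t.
d(-5*B_t^7) = (-105*B_t^5) dt + (-35*B_t^6) dB_t

Itô's formula for f(B_t) gives d f(B_t) = f'(B_t) dB_t + (1/2) f''(B_t) dt. Compute derivatives of f(x) = -5*x^7:
  f'(x)  = -35*x^6
  f''(x) = -210*x^5
Substitute x = B_t and multiply the f'' term by 1/2:
  drift     = (1/2) * (-210*x^5) evaluated at B_t = -105*B_t^5
  diffusion = (-35*x^6) evaluated at B_t = -35*B_t^6
Therefore d(-5*B_t^7) = (-105*B_t^5) dt + (-35*B_t^6) dB_t.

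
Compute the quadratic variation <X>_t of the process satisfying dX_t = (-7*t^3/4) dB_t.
<X>_t = 7*t^7/16

For an Itô process dX_t = a(t) dt + b(t) dB_t, the quadratic variation is <X>_t = int_0^t b(s)^2 ds (the drift term does not contribute). Here b(s) = -7*s^3/4, so
  b(s)^2 = 49*s^6/16.
Integrating from 0 to t:
  <X>_t = int_0^t (49*s^6/16) ds = 7*t^7/16.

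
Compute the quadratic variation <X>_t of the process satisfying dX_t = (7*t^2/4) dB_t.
<X>_t = 49*t^5/80

For an Itô process dX_t = a(t) dt + b(t) dB_t, the quadratic variation is <X>_t = int_0^t b(s)^2 ds (the drift term does not contribute). Here b(s) = 7*s^2/4, so
  b(s)^2 = 49*s^4/16.
Integrating from 0 to t:
  <X>_t = int_0^t (49*s^4/16) ds = 49*t^5/80.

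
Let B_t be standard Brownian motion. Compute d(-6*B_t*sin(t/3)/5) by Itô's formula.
d(-6*B_t*sin(t/3)/5) = (-2*B_t*cos(t/3)/5) dt + (-6*sin(t/3)/5) dB_t

Itô's formula for f(t, x): d f(t, B_t) = (f_t + (1/2) f_xx) dt + f_x dB_t. Compute partials of f(t, x) = -6*x*sin(t/3)/5:
  f_t(t,x)  = -2*x*cos(t/3)/5
  f_x(t,x)  = -6*sin(t/3)/5
  f_xx(t,x) = 0
Assemble drift = f_t + (1/2) f_xx = -2*x*cos(t/3)/5 and diffusion = f_x = -6*sin(t/3)/5. Substituting x = B_t:
  d(-6*B_t*sin(t/3)/5) = (-2*B_t*cos(t/3)/5) dt + (-6*sin(t/3)/5) dB_t.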